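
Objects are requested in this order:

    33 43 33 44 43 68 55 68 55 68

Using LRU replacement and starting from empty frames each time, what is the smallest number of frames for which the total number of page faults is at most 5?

3

f=1: 10 faults
f=2: 6 faults
f=3: 5 faults
f=4: 5 faults
f=5: 5 faults
Smallest f with faults ≤ 5 is 3.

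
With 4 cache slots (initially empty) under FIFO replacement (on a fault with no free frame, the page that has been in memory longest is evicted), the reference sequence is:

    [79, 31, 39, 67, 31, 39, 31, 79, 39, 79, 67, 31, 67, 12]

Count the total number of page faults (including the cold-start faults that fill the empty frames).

79 -> miss, frames (79)
31 -> miss, frames (79 31)
39 -> miss, frames (79 31 39)
67 -> miss, frames (79 31 39 67)
31 -> hit
39 -> hit
31 -> hit
79 -> hit
39 -> hit
79 -> hit
67 -> hit
31 -> hit
67 -> hit
12 -> miss, evict 79, frames (31 39 67 12)
Page faults: 5.

5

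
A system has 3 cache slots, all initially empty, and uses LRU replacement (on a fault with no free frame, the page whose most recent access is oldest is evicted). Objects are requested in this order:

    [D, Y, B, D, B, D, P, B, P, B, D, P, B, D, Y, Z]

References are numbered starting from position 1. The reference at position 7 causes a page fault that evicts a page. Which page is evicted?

Y

pos 1: D: miss, frames [D]
pos 2: Y: miss, frames [D, Y]
pos 3: B: miss, frames [D, Y, B]
pos 4: D: hit
pos 5: B: hit
pos 6: D: hit
pos 7: P: miss, evict Y, frames [B, D, P]
At position 7, page Y is evicted.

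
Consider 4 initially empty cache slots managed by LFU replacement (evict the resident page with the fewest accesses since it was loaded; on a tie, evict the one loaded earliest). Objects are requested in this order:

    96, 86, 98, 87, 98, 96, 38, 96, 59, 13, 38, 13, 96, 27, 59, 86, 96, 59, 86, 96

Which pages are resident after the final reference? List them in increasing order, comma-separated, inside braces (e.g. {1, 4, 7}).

96 -> fault, frames (96)
86 -> fault, frames (96 86)
98 -> fault, frames (96 86 98)
87 -> fault, frames (96 86 98 87)
98 -> hit
96 -> hit
38 -> fault, evict 86, frames (96 98 87 38)
96 -> hit
59 -> fault, evict 87, frames (96 98 38 59)
13 -> fault, evict 38, frames (96 98 59 13)
38 -> fault, evict 59, frames (96 98 13 38)
13 -> hit
96 -> hit
27 -> fault, evict 38, frames (96 98 13 27)
59 -> fault, evict 27, frames (96 98 13 59)
86 -> fault, evict 59, frames (96 98 13 86)
96 -> hit
59 -> fault, evict 86, frames (96 98 13 59)
86 -> fault, evict 59, frames (96 98 13 86)
96 -> hit

{13, 86, 96, 98}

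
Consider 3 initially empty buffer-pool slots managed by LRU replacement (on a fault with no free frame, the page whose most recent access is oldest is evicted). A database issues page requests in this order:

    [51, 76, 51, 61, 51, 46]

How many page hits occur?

2

51 -> miss, frames {51}
76 -> miss, frames {51,76}
51 -> hit
61 -> miss, frames {76,51,61}
51 -> hit
46 -> miss, evict 76, frames {61,51,46}
Hits: 2.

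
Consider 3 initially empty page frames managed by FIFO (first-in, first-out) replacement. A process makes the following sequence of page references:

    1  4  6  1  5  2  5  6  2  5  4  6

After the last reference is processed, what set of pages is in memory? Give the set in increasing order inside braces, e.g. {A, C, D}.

1: miss, frames {1}
4: miss, frames {1,4}
6: miss, frames {1,4,6}
1: hit
5: miss, evict 1, frames {4,6,5}
2: miss, evict 4, frames {6,5,2}
5: hit
6: hit
2: hit
5: hit
4: miss, evict 6, frames {5,2,4}
6: miss, evict 5, frames {2,4,6}

{2, 4, 6}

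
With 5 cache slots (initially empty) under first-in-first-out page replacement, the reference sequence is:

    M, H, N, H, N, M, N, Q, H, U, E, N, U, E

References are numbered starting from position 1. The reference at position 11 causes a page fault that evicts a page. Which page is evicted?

pos 1: M → miss, frames [M]
pos 2: H → miss, frames [M, H]
pos 3: N → miss, frames [M, H, N]
pos 4: H → hit
pos 5: N → hit
pos 6: M → hit
pos 7: N → hit
pos 8: Q → miss, frames [M, H, N, Q]
pos 9: H → hit
pos 10: U → miss, frames [M, H, N, Q, U]
pos 11: E → miss, evict M, frames [H, N, Q, U, E]
At position 11, page M is evicted.

M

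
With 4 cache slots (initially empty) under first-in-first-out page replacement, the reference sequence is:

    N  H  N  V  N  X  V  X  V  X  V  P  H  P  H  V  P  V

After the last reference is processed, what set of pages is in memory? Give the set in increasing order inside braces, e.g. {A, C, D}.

{H, P, V, X}

N -> miss, frames {N}
H -> miss, frames {N,H}
N -> hit
V -> miss, frames {N,H,V}
N -> hit
X -> miss, frames {N,H,V,X}
V -> hit
X -> hit
V -> hit
X -> hit
V -> hit
P -> miss, evict N, frames {H,V,X,P}
H -> hit
P -> hit
H -> hit
V -> hit
P -> hit
V -> hit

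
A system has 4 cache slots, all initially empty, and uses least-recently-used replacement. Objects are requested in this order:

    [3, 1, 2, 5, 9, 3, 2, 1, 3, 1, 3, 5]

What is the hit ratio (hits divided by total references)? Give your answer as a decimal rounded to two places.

3 -> miss, frames [3]
1 -> miss, frames [3, 1]
2 -> miss, frames [3, 1, 2]
5 -> miss, frames [3, 1, 2, 5]
9 -> miss, evict 3, frames [1, 2, 5, 9]
3 -> miss, evict 1, frames [2, 5, 9, 3]
2 -> hit
1 -> miss, evict 5, frames [9, 3, 2, 1]
3 -> hit
1 -> hit
3 -> hit
5 -> miss, evict 9, frames [2, 1, 3, 5]
Hits: 4 of 12 references → 4/12 = 0.3333.

0.33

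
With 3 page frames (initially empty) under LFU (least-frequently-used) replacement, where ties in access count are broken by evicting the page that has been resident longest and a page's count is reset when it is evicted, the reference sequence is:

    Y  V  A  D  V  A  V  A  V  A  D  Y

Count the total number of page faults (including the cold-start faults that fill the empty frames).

Y -> fault, frames {Y}
V -> fault, frames {Y,V}
A -> fault, frames {Y,V,A}
D -> fault, evict Y, frames {V,A,D}
V -> hit
A -> hit
V -> hit
A -> hit
V -> hit
A -> hit
D -> hit
Y -> fault, evict D, frames {V,A,Y}
Page faults: 5.

5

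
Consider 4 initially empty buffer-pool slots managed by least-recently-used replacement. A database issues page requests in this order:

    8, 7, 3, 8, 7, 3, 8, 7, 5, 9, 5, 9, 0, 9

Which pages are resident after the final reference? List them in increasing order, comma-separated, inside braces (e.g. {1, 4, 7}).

8 -> miss, frames (8)
7 -> miss, frames (8 7)
3 -> miss, frames (8 7 3)
8 -> hit
7 -> hit
3 -> hit
8 -> hit
7 -> hit
5 -> miss, frames (3 8 7 5)
9 -> miss, evict 3, frames (8 7 5 9)
5 -> hit
9 -> hit
0 -> miss, evict 8, frames (7 5 9 0)
9 -> hit

{0, 5, 7, 9}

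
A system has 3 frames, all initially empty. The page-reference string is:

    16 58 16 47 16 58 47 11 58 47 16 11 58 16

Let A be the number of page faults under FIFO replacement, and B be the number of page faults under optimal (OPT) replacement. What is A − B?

Under FIFO: F F . F . . . F . . F . F . → 6 faults.
Under OPT: F F . F . . . F . . F . . . → 5 faults.
A − B = 6 − 5 = 1.

1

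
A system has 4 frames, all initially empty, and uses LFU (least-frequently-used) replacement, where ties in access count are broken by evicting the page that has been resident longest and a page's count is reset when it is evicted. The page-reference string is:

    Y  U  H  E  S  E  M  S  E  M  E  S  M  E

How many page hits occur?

Y -> fault, frames [Y]
U -> fault, frames [Y, U]
H -> fault, frames [Y, U, H]
E -> fault, frames [Y, U, H, E]
S -> fault, evict Y, frames [U, H, E, S]
E -> hit
M -> fault, evict U, frames [H, E, S, M]
S -> hit
E -> hit
M -> hit
E -> hit
S -> hit
M -> hit
E -> hit
Hits: 8.

8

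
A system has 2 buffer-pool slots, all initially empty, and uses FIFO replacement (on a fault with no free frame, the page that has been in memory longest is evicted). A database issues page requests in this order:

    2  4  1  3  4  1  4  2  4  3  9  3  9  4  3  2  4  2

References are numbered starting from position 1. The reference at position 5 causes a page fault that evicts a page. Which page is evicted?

1

pos 1: 2: fault, frames {2}
pos 2: 4: fault, frames {2,4}
pos 3: 1: fault, evict 2, frames {4,1}
pos 4: 3: fault, evict 4, frames {1,3}
pos 5: 4: fault, evict 1, frames {3,4}
At position 5, page 1 is evicted.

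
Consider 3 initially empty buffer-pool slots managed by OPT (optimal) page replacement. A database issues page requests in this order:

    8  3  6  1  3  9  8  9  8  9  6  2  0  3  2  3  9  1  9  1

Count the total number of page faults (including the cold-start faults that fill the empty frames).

10

8 -> miss, frames {8}
3 -> miss, frames {8,3}
6 -> miss, frames {8,3,6}
1 -> miss, evict 6, frames {8,3,1}
3 -> hit
9 -> miss, evict 1, frames {8,3,9}
8 -> hit
9 -> hit
8 -> hit
9 -> hit
6 -> miss, evict 8, frames {3,9,6}
2 -> miss, evict 6, frames {3,9,2}
0 -> miss, evict 9, frames {3,2,0}
3 -> hit
2 -> hit
3 -> hit
9 -> miss, evict 0, frames {3,2,9}
1 -> miss, evict 2, frames {3,9,1}
9 -> hit
1 -> hit
Page faults: 10.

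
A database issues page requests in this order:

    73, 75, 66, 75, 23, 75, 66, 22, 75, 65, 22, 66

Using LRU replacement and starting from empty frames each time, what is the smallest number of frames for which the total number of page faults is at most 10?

2

f=1: 12 faults
f=2: 10 faults
f=3: 7 faults
f=4: 6 faults
f=5: 6 faults
f=6: 6 faults
Smallest f with faults ≤ 10 is 2.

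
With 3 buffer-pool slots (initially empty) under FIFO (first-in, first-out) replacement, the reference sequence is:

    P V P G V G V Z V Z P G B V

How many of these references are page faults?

7

P -> fault, frames [P]
V -> fault, frames [P, V]
P -> hit
G -> fault, frames [P, V, G]
V -> hit
G -> hit
V -> hit
Z -> fault, evict P, frames [V, G, Z]
V -> hit
Z -> hit
P -> fault, evict V, frames [G, Z, P]
G -> hit
B -> fault, evict G, frames [Z, P, B]
V -> fault, evict Z, frames [P, B, V]
Page faults: 7.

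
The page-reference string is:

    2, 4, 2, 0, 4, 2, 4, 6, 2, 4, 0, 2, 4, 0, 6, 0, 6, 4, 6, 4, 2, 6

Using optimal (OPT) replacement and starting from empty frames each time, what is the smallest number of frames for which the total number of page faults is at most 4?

f=1: 22 faults
f=2: 11 faults
f=3: 7 faults
f=4: 4 faults
Smallest f with faults ≤ 4 is 4.

4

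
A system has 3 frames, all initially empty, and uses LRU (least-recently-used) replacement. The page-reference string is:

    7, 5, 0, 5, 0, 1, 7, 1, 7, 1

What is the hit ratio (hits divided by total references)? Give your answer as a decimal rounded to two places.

7 -> fault, frames {7}
5 -> fault, frames {7,5}
0 -> fault, frames {7,5,0}
5 -> hit
0 -> hit
1 -> fault, evict 7, frames {5,0,1}
7 -> fault, evict 5, frames {0,1,7}
1 -> hit
7 -> hit
1 -> hit
Hits: 5 of 10 references → 5/10 = 0.5000.

0.50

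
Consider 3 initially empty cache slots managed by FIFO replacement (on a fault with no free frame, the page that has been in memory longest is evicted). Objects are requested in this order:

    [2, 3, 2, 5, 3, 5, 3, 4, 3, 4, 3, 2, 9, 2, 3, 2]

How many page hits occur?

9

2 -> fault, frames {2}
3 -> fault, frames {2,3}
2 -> hit
5 -> fault, frames {2,3,5}
3 -> hit
5 -> hit
3 -> hit
4 -> fault, evict 2, frames {3,5,4}
3 -> hit
4 -> hit
3 -> hit
2 -> fault, evict 3, frames {5,4,2}
9 -> fault, evict 5, frames {4,2,9}
2 -> hit
3 -> fault, evict 4, frames {2,9,3}
2 -> hit
Hits: 9.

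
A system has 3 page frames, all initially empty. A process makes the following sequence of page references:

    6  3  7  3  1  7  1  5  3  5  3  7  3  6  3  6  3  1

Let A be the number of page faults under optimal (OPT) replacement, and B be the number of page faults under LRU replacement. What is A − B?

Under OPT: F F F . F . . F . . . . . F . . . F → 7 faults.
Under LRU: F F F . F . . F F . . F . F . . . F → 9 faults.
A − B = 7 − 9 = -2.

-2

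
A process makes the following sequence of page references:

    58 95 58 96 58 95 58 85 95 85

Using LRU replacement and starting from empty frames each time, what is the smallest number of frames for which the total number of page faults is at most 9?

2

f=1: 10 faults
f=2: 6 faults
f=3: 4 faults
f=4: 4 faults
Smallest f with faults ≤ 9 is 2.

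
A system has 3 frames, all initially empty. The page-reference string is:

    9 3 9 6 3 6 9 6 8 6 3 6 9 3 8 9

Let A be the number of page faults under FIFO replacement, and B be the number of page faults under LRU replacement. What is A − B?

Under FIFO: F F . F . . . . F . . . F F . . → 6 faults.
Under LRU: F F . F . . . . F . F . F . F . → 7 faults.
A − B = 6 − 7 = -1.

-1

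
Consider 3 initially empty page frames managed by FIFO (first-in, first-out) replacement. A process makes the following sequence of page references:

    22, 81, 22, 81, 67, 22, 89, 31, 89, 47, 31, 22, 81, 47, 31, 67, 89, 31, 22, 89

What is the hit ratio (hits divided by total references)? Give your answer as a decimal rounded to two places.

22: miss, frames [22]
81: miss, frames [22, 81]
22: hit
81: hit
67: miss, frames [22, 81, 67]
22: hit
89: miss, evict 22, frames [81, 67, 89]
31: miss, evict 81, frames [67, 89, 31]
89: hit
47: miss, evict 67, frames [89, 31, 47]
31: hit
22: miss, evict 89, frames [31, 47, 22]
81: miss, evict 31, frames [47, 22, 81]
47: hit
31: miss, evict 47, frames [22, 81, 31]
67: miss, evict 22, frames [81, 31, 67]
89: miss, evict 81, frames [31, 67, 89]
31: hit
22: miss, evict 31, frames [67, 89, 22]
89: hit
Hits: 8 of 20 references → 8/20 = 0.4000.

0.40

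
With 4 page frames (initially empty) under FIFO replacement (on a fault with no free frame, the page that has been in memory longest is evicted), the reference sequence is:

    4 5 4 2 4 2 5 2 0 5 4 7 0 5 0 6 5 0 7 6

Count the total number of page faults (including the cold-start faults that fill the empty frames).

7

4 -> fault, frames {4}
5 -> fault, frames {4,5}
4 -> hit
2 -> fault, frames {4,5,2}
4 -> hit
2 -> hit
5 -> hit
2 -> hit
0 -> fault, frames {4,5,2,0}
5 -> hit
4 -> hit
7 -> fault, evict 4, frames {5,2,0,7}
0 -> hit
5 -> hit
0 -> hit
6 -> fault, evict 5, frames {2,0,7,6}
5 -> fault, evict 2, frames {0,7,6,5}
0 -> hit
7 -> hit
6 -> hit
Page faults: 7.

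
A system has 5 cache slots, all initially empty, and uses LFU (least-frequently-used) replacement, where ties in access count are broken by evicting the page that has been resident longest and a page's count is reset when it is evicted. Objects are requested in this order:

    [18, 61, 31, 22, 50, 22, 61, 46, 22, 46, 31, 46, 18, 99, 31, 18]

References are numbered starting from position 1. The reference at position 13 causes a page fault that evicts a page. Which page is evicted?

pos 1: 18 → fault, frames (18)
pos 2: 61 → fault, frames (18 61)
pos 3: 31 → fault, frames (18 61 31)
pos 4: 22 → fault, frames (18 61 31 22)
pos 5: 50 → fault, frames (18 61 31 22 50)
pos 6: 22 → hit
pos 7: 61 → hit
pos 8: 46 → fault, evict 18, frames (61 31 22 50 46)
pos 9: 22 → hit
pos 10: 46 → hit
pos 11: 31 → hit
pos 12: 46 → hit
pos 13: 18 → fault, evict 50, frames (61 31 22 46 18)
At position 13, page 50 is evicted.

50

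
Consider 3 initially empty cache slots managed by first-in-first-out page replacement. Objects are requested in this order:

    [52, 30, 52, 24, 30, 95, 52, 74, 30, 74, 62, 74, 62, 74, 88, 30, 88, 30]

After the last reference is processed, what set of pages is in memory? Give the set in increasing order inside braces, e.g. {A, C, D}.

52 -> miss, frames (52)
30 -> miss, frames (52 30)
52 -> hit
24 -> miss, frames (52 30 24)
30 -> hit
95 -> miss, evict 52, frames (30 24 95)
52 -> miss, evict 30, frames (24 95 52)
74 -> miss, evict 24, frames (95 52 74)
30 -> miss, evict 95, frames (52 74 30)
74 -> hit
62 -> miss, evict 52, frames (74 30 62)
74 -> hit
62 -> hit
74 -> hit
88 -> miss, evict 74, frames (30 62 88)
30 -> hit
88 -> hit
30 -> hit

{30, 62, 88}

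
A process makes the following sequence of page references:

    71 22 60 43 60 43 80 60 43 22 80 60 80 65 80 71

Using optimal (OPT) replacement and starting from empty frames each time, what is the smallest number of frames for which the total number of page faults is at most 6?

f=1: 16 faults
f=2: 10 faults
f=3: 8 faults
f=4: 7 faults
f=5: 6 faults
f=6: 6 faults
Smallest f with faults ≤ 6 is 5.

5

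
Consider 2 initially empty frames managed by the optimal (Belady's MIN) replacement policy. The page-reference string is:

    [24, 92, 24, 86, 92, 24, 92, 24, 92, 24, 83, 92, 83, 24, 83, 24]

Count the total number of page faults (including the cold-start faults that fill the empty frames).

6

24 -> fault, frames (24)
92 -> fault, frames (24 92)
24 -> hit
86 -> fault, evict 24, frames (92 86)
92 -> hit
24 -> fault, evict 86, frames (92 24)
92 -> hit
24 -> hit
92 -> hit
24 -> hit
83 -> fault, evict 24, frames (92 83)
92 -> hit
83 -> hit
24 -> fault, evict 92, frames (83 24)
83 -> hit
24 -> hit
Page faults: 6.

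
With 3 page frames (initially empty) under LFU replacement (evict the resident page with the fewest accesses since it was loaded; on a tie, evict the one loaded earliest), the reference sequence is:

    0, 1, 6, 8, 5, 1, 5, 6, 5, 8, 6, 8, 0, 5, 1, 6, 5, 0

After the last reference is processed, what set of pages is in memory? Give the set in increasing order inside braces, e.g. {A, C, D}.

{0, 5, 8}

0 -> miss, frames (0)
1 -> miss, frames (0 1)
6 -> miss, frames (0 1 6)
8 -> miss, evict 0, frames (1 6 8)
5 -> miss, evict 1, frames (6 8 5)
1 -> miss, evict 6, frames (8 5 1)
5 -> hit
6 -> miss, evict 8, frames (5 1 6)
5 -> hit
8 -> miss, evict 1, frames (5 6 8)
6 -> hit
8 -> hit
0 -> miss, evict 6, frames (5 8 0)
5 -> hit
1 -> miss, evict 0, frames (5 8 1)
6 -> miss, evict 1, frames (5 8 6)
5 -> hit
0 -> miss, evict 6, frames (5 8 0)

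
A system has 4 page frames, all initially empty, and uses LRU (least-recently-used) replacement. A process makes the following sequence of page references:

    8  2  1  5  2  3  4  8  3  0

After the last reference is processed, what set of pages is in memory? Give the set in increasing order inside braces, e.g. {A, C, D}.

8: fault, frames {8}
2: fault, frames {8,2}
1: fault, frames {8,2,1}
5: fault, frames {8,2,1,5}
2: hit
3: fault, evict 8, frames {1,5,2,3}
4: fault, evict 1, frames {5,2,3,4}
8: fault, evict 5, frames {2,3,4,8}
3: hit
0: fault, evict 2, frames {4,8,3,0}

{0, 3, 4, 8}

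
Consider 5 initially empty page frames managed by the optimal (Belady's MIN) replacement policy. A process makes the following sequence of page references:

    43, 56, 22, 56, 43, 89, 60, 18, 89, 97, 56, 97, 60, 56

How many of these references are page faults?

43: miss, frames (43)
56: miss, frames (43 56)
22: miss, frames (43 56 22)
56: hit
43: hit
89: miss, frames (43 56 22 89)
60: miss, frames (43 56 22 89 60)
18: miss, evict 22, frames (43 56 89 60 18)
89: hit
97: miss, evict 18, frames (43 56 89 60 97)
56: hit
97: hit
60: hit
56: hit
Page faults: 7.

7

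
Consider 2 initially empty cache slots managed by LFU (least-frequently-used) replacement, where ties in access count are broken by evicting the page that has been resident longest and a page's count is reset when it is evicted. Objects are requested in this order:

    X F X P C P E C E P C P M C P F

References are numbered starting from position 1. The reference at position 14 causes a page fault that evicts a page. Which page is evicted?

M

pos 1: X: miss, frames [X]
pos 2: F: miss, frames [X, F]
pos 3: X: hit
pos 4: P: miss, evict F, frames [X, P]
pos 5: C: miss, evict P, frames [X, C]
pos 6: P: miss, evict C, frames [X, P]
pos 7: E: miss, evict P, frames [X, E]
pos 8: C: miss, evict E, frames [X, C]
pos 9: E: miss, evict C, frames [X, E]
pos 10: P: miss, evict E, frames [X, P]
pos 11: C: miss, evict P, frames [X, C]
pos 12: P: miss, evict C, frames [X, P]
pos 13: M: miss, evict P, frames [X, M]
pos 14: C: miss, evict M, frames [X, C]
At position 14, page M is evicted.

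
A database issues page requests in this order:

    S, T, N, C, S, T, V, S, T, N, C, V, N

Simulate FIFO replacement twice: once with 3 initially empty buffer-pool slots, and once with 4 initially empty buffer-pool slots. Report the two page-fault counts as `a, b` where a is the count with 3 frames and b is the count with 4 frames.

3 frames: F F F F F F F . . F F . . → 9 faults.
4 frames: F F F F . . F F F F F F . → 10 faults.
10 > 9: adding a frame increased faults — Belady's anomaly.

9, 10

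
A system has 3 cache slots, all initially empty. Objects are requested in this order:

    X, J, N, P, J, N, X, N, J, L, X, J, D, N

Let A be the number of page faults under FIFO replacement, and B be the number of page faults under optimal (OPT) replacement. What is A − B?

Under FIFO: F F F F . . F . F F . . F F → 9 faults.
Under OPT: F F F F . . F . . F . . F F → 8 faults.
A − B = 9 − 8 = 1.

1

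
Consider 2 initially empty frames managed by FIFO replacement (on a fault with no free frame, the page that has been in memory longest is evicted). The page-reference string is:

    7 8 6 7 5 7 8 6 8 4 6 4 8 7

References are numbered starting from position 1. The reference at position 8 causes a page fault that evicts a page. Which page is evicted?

5

pos 1: 7: fault, frames [7]
pos 2: 8: fault, frames [7, 8]
pos 3: 6: fault, evict 7, frames [8, 6]
pos 4: 7: fault, evict 8, frames [6, 7]
pos 5: 5: fault, evict 6, frames [7, 5]
pos 6: 7: hit
pos 7: 8: fault, evict 7, frames [5, 8]
pos 8: 6: fault, evict 5, frames [8, 6]
At position 8, page 5 is evicted.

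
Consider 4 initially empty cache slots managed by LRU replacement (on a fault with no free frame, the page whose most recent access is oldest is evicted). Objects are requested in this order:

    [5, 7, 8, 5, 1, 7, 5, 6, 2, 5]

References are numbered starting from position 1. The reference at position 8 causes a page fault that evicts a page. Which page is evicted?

pos 1: 5 → fault, frames (5)
pos 2: 7 → fault, frames (5 7)
pos 3: 8 → fault, frames (5 7 8)
pos 4: 5 → hit
pos 5: 1 → fault, frames (7 8 5 1)
pos 6: 7 → hit
pos 7: 5 → hit
pos 8: 6 → fault, evict 8, frames (1 7 5 6)
At position 8, page 8 is evicted.

8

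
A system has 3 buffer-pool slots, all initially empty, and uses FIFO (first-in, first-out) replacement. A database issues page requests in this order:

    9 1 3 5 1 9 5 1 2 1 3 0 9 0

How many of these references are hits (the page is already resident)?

4

9 → miss, frames (9)
1 → miss, frames (9 1)
3 → miss, frames (9 1 3)
5 → miss, evict 9, frames (1 3 5)
1 → hit
9 → miss, evict 1, frames (3 5 9)
5 → hit
1 → miss, evict 3, frames (5 9 1)
2 → miss, evict 5, frames (9 1 2)
1 → hit
3 → miss, evict 9, frames (1 2 3)
0 → miss, evict 1, frames (2 3 0)
9 → miss, evict 2, frames (3 0 9)
0 → hit
Hits: 4.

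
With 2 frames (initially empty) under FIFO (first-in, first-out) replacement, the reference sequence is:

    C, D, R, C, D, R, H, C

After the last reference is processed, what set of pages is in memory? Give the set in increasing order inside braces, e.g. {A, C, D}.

{C, H}

C → miss, frames (C)
D → miss, frames (C D)
R → miss, evict C, frames (D R)
C → miss, evict D, frames (R C)
D → miss, evict R, frames (C D)
R → miss, evict C, frames (D R)
H → miss, evict D, frames (R H)
C → miss, evict R, frames (H C)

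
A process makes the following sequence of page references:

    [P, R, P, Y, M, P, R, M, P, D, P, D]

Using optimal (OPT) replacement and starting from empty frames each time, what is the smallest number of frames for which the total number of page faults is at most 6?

3

f=1: 12 faults
f=2: 7 faults
f=3: 5 faults
f=4: 5 faults
f=5: 5 faults
Smallest f with faults ≤ 6 is 3.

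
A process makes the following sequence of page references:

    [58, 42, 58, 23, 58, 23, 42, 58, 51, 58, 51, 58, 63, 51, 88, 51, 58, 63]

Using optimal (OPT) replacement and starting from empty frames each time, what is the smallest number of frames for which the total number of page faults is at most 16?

f=1: 18 faults
f=2: 9 faults
f=3: 7 faults
f=4: 6 faults
f=5: 6 faults
f=6: 6 faults
Smallest f with faults ≤ 16 is 2.

2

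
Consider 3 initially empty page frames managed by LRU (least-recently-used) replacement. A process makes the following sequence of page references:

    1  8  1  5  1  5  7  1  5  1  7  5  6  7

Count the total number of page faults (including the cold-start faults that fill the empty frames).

5

1 -> fault, frames {1}
8 -> fault, frames {1,8}
1 -> hit
5 -> fault, frames {8,1,5}
1 -> hit
5 -> hit
7 -> fault, evict 8, frames {1,5,7}
1 -> hit
5 -> hit
1 -> hit
7 -> hit
5 -> hit
6 -> fault, evict 1, frames {7,5,6}
7 -> hit
Page faults: 5.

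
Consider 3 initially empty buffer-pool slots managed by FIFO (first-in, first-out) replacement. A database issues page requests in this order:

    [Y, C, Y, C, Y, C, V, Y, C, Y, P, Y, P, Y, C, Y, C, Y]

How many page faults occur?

Y → miss, frames {Y}
C → miss, frames {Y,C}
Y → hit
C → hit
Y → hit
C → hit
V → miss, frames {Y,C,V}
Y → hit
C → hit
Y → hit
P → miss, evict Y, frames {C,V,P}
Y → miss, evict C, frames {V,P,Y}
P → hit
Y → hit
C → miss, evict V, frames {P,Y,C}
Y → hit
C → hit
Y → hit
Page faults: 6.

6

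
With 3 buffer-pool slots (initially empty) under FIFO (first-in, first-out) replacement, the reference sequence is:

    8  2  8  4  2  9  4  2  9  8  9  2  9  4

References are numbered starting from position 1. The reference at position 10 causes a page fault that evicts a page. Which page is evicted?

2

pos 1: 8: miss, frames (8)
pos 2: 2: miss, frames (8 2)
pos 3: 8: hit
pos 4: 4: miss, frames (8 2 4)
pos 5: 2: hit
pos 6: 9: miss, evict 8, frames (2 4 9)
pos 7: 4: hit
pos 8: 2: hit
pos 9: 9: hit
pos 10: 8: miss, evict 2, frames (4 9 8)
At position 10, page 2 is evicted.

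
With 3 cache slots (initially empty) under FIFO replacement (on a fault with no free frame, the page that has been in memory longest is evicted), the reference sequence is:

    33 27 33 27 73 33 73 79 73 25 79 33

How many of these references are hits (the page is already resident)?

33: fault, frames (33)
27: fault, frames (33 27)
33: hit
27: hit
73: fault, frames (33 27 73)
33: hit
73: hit
79: fault, evict 33, frames (27 73 79)
73: hit
25: fault, evict 27, frames (73 79 25)
79: hit
33: fault, evict 73, frames (79 25 33)
Hits: 6.

6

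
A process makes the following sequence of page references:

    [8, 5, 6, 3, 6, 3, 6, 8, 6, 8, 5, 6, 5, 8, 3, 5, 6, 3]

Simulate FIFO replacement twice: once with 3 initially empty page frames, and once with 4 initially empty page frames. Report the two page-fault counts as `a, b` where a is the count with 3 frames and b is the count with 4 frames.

3 frames: F F F F . . . F . . F F . . F . . . → 8 faults.
4 frames: F F F F . . . . . . . . . . . . . . → 4 faults.
4 < 8: adding a frame reduced faults, as is typical.

8, 4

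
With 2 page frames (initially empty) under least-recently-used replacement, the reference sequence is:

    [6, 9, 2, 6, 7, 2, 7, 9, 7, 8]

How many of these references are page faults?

8

6: fault, frames {6}
9: fault, frames {6,9}
2: fault, evict 6, frames {9,2}
6: fault, evict 9, frames {2,6}
7: fault, evict 2, frames {6,7}
2: fault, evict 6, frames {7,2}
7: hit
9: fault, evict 2, frames {7,9}
7: hit
8: fault, evict 9, frames {7,8}
Page faults: 8.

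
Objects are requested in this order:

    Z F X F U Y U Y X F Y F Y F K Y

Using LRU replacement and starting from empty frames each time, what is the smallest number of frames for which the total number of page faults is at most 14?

2

f=1: 16 faults
f=2: 10 faults
f=3: 8 faults
f=4: 6 faults
f=5: 6 faults
f=6: 6 faults
Smallest f with faults ≤ 14 is 2.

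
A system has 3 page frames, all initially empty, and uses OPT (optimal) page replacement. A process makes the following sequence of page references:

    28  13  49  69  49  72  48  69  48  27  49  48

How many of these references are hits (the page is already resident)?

28 -> miss, frames [28]
13 -> miss, frames [28, 13]
49 -> miss, frames [28, 13, 49]
69 -> miss, evict 13, frames [28, 49, 69]
49 -> hit
72 -> miss, evict 28, frames [49, 69, 72]
48 -> miss, evict 72, frames [49, 69, 48]
69 -> hit
48 -> hit
27 -> miss, evict 69, frames [49, 48, 27]
49 -> hit
48 -> hit
Hits: 5.

5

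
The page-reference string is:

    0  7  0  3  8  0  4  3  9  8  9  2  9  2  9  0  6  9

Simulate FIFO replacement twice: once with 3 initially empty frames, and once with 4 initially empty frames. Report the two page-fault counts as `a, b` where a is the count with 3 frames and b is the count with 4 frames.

3 frames: F F . F F F F F F F . F . . . F F F → 13 faults.
4 frames: F F . F F . F . F . . F . . . F F . → 9 faults.
9 < 13: adding a frame reduced faults, as is typical.

13, 9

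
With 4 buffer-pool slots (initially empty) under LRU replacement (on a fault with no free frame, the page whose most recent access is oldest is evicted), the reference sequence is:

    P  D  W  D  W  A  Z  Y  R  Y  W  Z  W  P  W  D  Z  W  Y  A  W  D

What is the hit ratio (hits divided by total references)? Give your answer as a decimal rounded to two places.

0.41

P → miss, frames [P]
D → miss, frames [P, D]
W → miss, frames [P, D, W]
D → hit
W → hit
A → miss, frames [P, D, W, A]
Z → miss, evict P, frames [D, W, A, Z]
Y → miss, evict D, frames [W, A, Z, Y]
R → miss, evict W, frames [A, Z, Y, R]
Y → hit
W → miss, evict A, frames [Z, R, Y, W]
Z → hit
W → hit
P → miss, evict R, frames [Y, Z, W, P]
W → hit
D → miss, evict Y, frames [Z, P, W, D]
Z → hit
W → hit
Y → miss, evict P, frames [D, Z, W, Y]
A → miss, evict D, frames [Z, W, Y, A]
W → hit
D → miss, evict Z, frames [Y, A, W, D]
Hits: 9 of 22 references → 9/22 = 0.4091.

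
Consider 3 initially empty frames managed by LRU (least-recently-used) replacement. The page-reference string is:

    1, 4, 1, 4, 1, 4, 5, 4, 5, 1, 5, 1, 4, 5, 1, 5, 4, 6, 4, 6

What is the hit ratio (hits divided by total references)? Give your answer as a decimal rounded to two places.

0.80

1 → fault, frames [1]
4 → fault, frames [1, 4]
1 → hit
4 → hit
1 → hit
4 → hit
5 → fault, frames [1, 4, 5]
4 → hit
5 → hit
1 → hit
5 → hit
1 → hit
4 → hit
5 → hit
1 → hit
5 → hit
4 → hit
6 → fault, evict 1, frames [5, 4, 6]
4 → hit
6 → hit
Hits: 16 of 20 references → 16/20 = 0.8000.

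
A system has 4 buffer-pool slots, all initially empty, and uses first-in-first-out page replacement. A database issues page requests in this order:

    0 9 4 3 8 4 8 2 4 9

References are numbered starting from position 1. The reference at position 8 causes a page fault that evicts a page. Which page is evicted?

9

pos 1: 0 -> fault, frames [0]
pos 2: 9 -> fault, frames [0, 9]
pos 3: 4 -> fault, frames [0, 9, 4]
pos 4: 3 -> fault, frames [0, 9, 4, 3]
pos 5: 8 -> fault, evict 0, frames [9, 4, 3, 8]
pos 6: 4 -> hit
pos 7: 8 -> hit
pos 8: 2 -> fault, evict 9, frames [4, 3, 8, 2]
At position 8, page 9 is evicted.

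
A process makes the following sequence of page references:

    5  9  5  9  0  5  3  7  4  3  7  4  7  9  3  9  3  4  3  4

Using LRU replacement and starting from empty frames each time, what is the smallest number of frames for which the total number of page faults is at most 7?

f=1: 20 faults
f=2: 13 faults
f=3: 9 faults
f=4: 7 faults
f=5: 7 faults
f=6: 6 faults
Smallest f with faults ≤ 7 is 4.

4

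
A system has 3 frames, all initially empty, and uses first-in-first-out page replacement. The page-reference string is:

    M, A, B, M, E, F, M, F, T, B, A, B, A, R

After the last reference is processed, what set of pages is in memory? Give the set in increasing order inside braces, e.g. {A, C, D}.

M: miss, frames {M}
A: miss, frames {M,A}
B: miss, frames {M,A,B}
M: hit
E: miss, evict M, frames {A,B,E}
F: miss, evict A, frames {B,E,F}
M: miss, evict B, frames {E,F,M}
F: hit
T: miss, evict E, frames {F,M,T}
B: miss, evict F, frames {M,T,B}
A: miss, evict M, frames {T,B,A}
B: hit
A: hit
R: miss, evict T, frames {B,A,R}

{A, B, R}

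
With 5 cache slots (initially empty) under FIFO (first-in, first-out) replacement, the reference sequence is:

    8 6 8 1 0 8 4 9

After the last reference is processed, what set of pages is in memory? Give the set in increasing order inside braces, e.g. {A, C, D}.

8 → fault, frames (8)
6 → fault, frames (8 6)
8 → hit
1 → fault, frames (8 6 1)
0 → fault, frames (8 6 1 0)
8 → hit
4 → fault, frames (8 6 1 0 4)
9 → fault, evict 8, frames (6 1 0 4 9)

{0, 1, 4, 6, 9}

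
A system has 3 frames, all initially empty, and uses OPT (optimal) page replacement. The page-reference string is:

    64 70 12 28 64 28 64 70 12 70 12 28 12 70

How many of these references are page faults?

5

64: miss, frames [64]
70: miss, frames [64, 70]
12: miss, frames [64, 70, 12]
28: miss, evict 12, frames [64, 70, 28]
64: hit
28: hit
64: hit
70: hit
12: miss, evict 64, frames [70, 28, 12]
70: hit
12: hit
28: hit
12: hit
70: hit
Page faults: 5.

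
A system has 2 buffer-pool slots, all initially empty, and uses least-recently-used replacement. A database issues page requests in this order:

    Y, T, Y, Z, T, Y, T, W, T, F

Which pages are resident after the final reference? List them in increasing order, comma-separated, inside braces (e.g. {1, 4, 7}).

{F, T}

Y → fault, frames [Y]
T → fault, frames [Y, T]
Y → hit
Z → fault, evict T, frames [Y, Z]
T → fault, evict Y, frames [Z, T]
Y → fault, evict Z, frames [T, Y]
T → hit
W → fault, evict Y, frames [T, W]
T → hit
F → fault, evict W, frames [T, F]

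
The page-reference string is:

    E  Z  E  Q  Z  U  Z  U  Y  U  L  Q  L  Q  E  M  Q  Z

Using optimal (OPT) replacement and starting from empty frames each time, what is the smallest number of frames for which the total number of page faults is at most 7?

f=1: 18 faults
f=2: 10 faults
f=3: 9 faults
f=4: 8 faults
f=5: 7 faults
f=6: 7 faults
f=7: 7 faults
Smallest f with faults ≤ 7 is 5.

5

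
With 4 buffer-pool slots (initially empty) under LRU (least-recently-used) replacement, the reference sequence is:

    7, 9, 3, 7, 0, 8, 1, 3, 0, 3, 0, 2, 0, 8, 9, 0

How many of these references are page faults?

7 → miss, frames [7]
9 → miss, frames [7, 9]
3 → miss, frames [7, 9, 3]
7 → hit
0 → miss, frames [9, 3, 7, 0]
8 → miss, evict 9, frames [3, 7, 0, 8]
1 → miss, evict 3, frames [7, 0, 8, 1]
3 → miss, evict 7, frames [0, 8, 1, 3]
0 → hit
3 → hit
0 → hit
2 → miss, evict 8, frames [1, 3, 0, 2]
0 → hit
8 → miss, evict 1, frames [3, 2, 0, 8]
9 → miss, evict 3, frames [2, 0, 8, 9]
0 → hit
Page faults: 10.

10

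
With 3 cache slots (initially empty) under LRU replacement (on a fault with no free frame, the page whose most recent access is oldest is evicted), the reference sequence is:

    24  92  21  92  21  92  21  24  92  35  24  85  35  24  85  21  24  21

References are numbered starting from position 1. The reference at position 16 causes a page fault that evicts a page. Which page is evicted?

35

pos 1: 24: fault, frames {24}
pos 2: 92: fault, frames {24,92}
pos 3: 21: fault, frames {24,92,21}
pos 4: 92: hit
pos 5: 21: hit
pos 6: 92: hit
pos 7: 21: hit
pos 8: 24: hit
pos 9: 92: hit
pos 10: 35: fault, evict 21, frames {24,92,35}
pos 11: 24: hit
pos 12: 85: fault, evict 92, frames {35,24,85}
pos 13: 35: hit
pos 14: 24: hit
pos 15: 85: hit
pos 16: 21: fault, evict 35, frames {24,85,21}
At position 16, page 35 is evicted.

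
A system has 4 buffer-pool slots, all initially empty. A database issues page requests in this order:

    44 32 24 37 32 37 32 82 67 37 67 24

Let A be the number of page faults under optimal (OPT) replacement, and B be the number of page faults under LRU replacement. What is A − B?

Under OPT: F F F F . . . F F . . . → 6 faults.
Under LRU: F F F F . . . F F . . F → 7 faults.
A − B = 6 − 7 = -1.

-1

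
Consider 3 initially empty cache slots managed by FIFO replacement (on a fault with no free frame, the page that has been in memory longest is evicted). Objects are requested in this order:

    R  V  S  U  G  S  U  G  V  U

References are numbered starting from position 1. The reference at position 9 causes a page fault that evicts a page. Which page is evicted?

S

pos 1: R -> miss, frames {R}
pos 2: V -> miss, frames {R,V}
pos 3: S -> miss, frames {R,V,S}
pos 4: U -> miss, evict R, frames {V,S,U}
pos 5: G -> miss, evict V, frames {S,U,G}
pos 6: S -> hit
pos 7: U -> hit
pos 8: G -> hit
pos 9: V -> miss, evict S, frames {U,G,V}
At position 9, page S is evicted.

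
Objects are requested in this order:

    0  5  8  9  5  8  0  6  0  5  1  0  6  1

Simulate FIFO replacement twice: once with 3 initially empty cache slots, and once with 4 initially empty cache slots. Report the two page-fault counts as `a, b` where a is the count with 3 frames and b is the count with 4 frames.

3 frames: F F F F . . F F . F F F F . → 10 faults.
4 frames: F F F F . . . F F F F . . . → 8 faults.
8 < 10: adding a frame reduced faults, as is typical.

10, 8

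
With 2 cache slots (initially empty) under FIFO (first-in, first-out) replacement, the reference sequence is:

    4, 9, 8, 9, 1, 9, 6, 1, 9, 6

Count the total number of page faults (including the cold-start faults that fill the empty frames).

9

4: fault, frames [4]
9: fault, frames [4, 9]
8: fault, evict 4, frames [9, 8]
9: hit
1: fault, evict 9, frames [8, 1]
9: fault, evict 8, frames [1, 9]
6: fault, evict 1, frames [9, 6]
1: fault, evict 9, frames [6, 1]
9: fault, evict 6, frames [1, 9]
6: fault, evict 1, frames [9, 6]
Page faults: 9.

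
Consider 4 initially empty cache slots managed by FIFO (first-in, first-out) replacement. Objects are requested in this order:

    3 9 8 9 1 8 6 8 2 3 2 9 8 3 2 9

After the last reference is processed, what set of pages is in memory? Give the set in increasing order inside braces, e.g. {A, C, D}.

3 → fault, frames {3}
9 → fault, frames {3,9}
8 → fault, frames {3,9,8}
9 → hit
1 → fault, frames {3,9,8,1}
8 → hit
6 → fault, evict 3, frames {9,8,1,6}
8 → hit
2 → fault, evict 9, frames {8,1,6,2}
3 → fault, evict 8, frames {1,6,2,3}
2 → hit
9 → fault, evict 1, frames {6,2,3,9}
8 → fault, evict 6, frames {2,3,9,8}
3 → hit
2 → hit
9 → hit

{2, 3, 8, 9}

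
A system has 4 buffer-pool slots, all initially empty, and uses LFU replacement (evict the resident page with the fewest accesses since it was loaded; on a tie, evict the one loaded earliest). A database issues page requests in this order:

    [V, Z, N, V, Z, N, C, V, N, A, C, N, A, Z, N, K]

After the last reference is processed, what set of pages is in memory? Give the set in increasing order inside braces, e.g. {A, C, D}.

{K, N, V, Z}

V -> miss, frames {V}
Z -> miss, frames {V,Z}
N -> miss, frames {V,Z,N}
V -> hit
Z -> hit
N -> hit
C -> miss, frames {V,Z,N,C}
V -> hit
N -> hit
A -> miss, evict C, frames {V,Z,N,A}
C -> miss, evict A, frames {V,Z,N,C}
N -> hit
A -> miss, evict C, frames {V,Z,N,A}
Z -> hit
N -> hit
K -> miss, evict A, frames {V,Z,N,K}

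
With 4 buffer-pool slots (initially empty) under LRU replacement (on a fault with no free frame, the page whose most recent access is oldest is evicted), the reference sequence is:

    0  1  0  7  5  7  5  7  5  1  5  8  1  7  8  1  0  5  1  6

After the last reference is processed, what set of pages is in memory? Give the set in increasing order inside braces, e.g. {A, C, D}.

{0, 1, 5, 6}

0: fault, frames [0]
1: fault, frames [0, 1]
0: hit
7: fault, frames [1, 0, 7]
5: fault, frames [1, 0, 7, 5]
7: hit
5: hit
7: hit
5: hit
1: hit
5: hit
8: fault, evict 0, frames [7, 1, 5, 8]
1: hit
7: hit
8: hit
1: hit
0: fault, evict 5, frames [7, 8, 1, 0]
5: fault, evict 7, frames [8, 1, 0, 5]
1: hit
6: fault, evict 8, frames [0, 5, 1, 6]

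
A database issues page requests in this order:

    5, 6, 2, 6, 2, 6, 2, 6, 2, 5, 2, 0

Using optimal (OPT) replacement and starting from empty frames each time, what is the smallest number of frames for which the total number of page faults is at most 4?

f=1: 12 faults
f=2: 5 faults
f=3: 4 faults
f=4: 4 faults
Smallest f with faults ≤ 4 is 3.

3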